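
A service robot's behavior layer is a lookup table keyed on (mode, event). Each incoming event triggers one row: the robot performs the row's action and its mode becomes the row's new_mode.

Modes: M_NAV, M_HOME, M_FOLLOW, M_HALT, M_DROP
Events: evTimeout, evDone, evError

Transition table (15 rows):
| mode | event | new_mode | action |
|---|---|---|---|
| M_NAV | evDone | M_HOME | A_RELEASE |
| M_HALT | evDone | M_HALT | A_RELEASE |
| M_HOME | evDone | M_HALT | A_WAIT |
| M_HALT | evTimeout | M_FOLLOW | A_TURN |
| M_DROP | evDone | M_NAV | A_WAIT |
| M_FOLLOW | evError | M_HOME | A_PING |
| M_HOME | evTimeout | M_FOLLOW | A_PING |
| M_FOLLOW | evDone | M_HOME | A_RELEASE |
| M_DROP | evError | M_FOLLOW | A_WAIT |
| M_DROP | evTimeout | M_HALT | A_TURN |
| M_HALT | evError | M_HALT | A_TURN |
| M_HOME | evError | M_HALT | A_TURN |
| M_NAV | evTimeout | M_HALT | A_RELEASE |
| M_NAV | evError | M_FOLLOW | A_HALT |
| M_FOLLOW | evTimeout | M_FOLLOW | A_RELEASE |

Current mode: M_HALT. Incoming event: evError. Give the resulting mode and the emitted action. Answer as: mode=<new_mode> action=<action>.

current mode = M_HALT; filter table to that mode:
  (M_HALT, evDone) → (M_HALT, A_RELEASE)
  (M_HALT, evTimeout) → (M_FOLLOW, A_TURN)
  (M_HALT, evError) → (M_HALT, A_TURN)  ← event matches
event = evError selects (M_HALT, A_TURN)

mode=M_HALT action=A_TURN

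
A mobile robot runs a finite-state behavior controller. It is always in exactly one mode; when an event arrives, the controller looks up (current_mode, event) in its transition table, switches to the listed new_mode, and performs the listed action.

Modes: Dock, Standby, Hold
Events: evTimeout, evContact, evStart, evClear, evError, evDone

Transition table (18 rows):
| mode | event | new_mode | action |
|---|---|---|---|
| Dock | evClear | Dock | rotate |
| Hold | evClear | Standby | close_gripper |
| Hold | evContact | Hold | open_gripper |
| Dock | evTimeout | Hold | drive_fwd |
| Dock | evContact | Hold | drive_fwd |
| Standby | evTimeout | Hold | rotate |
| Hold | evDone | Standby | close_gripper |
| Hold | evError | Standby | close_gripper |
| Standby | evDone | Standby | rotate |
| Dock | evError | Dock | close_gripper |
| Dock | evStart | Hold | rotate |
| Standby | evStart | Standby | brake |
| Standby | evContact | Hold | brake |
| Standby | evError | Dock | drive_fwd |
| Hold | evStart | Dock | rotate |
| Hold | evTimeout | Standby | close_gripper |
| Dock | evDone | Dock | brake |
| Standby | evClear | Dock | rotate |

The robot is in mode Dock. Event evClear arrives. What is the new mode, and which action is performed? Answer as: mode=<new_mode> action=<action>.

current mode = Dock; filter table to that mode:
  (Dock, evClear) → (Dock, rotate)  ← event matches
  (Dock, evTimeout) → (Hold, drive_fwd)
  (Dock, evContact) → (Hold, drive_fwd)
  (Dock, evError) → (Dock, close_gripper)
  (Dock, evStart) → (Hold, rotate)
  (Dock, evDone) → (Dock, brake)
event = evClear selects (Dock, rotate)

mode=Dock action=rotate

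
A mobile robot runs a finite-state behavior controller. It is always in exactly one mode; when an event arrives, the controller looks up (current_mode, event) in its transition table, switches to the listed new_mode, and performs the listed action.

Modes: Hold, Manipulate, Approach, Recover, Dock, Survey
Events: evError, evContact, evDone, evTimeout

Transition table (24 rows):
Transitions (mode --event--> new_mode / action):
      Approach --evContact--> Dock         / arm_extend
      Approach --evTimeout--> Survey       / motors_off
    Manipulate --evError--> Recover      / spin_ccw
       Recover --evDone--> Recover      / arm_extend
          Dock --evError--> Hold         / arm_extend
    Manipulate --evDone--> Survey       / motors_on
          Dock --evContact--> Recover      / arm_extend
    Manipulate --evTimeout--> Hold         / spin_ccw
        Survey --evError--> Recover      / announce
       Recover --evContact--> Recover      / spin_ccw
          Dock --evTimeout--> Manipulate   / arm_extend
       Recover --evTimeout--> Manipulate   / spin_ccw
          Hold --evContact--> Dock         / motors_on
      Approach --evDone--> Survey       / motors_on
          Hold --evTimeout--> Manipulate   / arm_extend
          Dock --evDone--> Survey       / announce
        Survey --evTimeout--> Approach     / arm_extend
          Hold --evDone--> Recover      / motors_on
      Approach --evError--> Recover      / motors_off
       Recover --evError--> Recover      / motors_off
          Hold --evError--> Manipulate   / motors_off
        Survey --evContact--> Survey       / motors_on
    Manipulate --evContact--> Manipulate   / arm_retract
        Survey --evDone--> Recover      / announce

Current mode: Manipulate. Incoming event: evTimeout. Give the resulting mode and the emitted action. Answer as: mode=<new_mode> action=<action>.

mode=Hold action=spin_ccw

current mode = Manipulate; filter table to that mode:
  (Manipulate, evError) → (Recover, spin_ccw)
  (Manipulate, evDone) → (Survey, motors_on)
  (Manipulate, evTimeout) → (Hold, spin_ccw)  ← event matches
  (Manipulate, evContact) → (Manipulate, arm_retract)
event = evTimeout selects (Hold, spin_ccw)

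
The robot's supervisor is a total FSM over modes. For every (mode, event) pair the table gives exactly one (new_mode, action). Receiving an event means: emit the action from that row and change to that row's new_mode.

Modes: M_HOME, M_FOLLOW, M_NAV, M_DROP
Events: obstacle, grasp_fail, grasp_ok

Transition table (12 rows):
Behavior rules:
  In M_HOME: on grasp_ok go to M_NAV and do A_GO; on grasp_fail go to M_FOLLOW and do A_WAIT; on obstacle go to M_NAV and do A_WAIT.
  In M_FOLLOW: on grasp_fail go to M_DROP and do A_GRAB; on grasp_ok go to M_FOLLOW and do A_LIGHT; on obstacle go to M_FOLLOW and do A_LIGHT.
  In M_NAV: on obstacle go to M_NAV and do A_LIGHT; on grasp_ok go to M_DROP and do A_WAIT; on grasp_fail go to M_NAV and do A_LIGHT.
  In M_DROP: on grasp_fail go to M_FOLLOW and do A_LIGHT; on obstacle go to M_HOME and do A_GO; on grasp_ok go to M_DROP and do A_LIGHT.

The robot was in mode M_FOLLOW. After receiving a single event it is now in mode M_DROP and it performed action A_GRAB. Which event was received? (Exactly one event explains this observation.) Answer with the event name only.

grasp_fail

try obstacle: (M_FOLLOW, obstacle) → (M_FOLLOW, A_LIGHT)
try grasp_fail: (M_FOLLOW, grasp_fail) → (M_DROP, A_GRAB)  ← matches
try grasp_ok: (M_FOLLOW, grasp_ok) → (M_FOLLOW, A_LIGHT)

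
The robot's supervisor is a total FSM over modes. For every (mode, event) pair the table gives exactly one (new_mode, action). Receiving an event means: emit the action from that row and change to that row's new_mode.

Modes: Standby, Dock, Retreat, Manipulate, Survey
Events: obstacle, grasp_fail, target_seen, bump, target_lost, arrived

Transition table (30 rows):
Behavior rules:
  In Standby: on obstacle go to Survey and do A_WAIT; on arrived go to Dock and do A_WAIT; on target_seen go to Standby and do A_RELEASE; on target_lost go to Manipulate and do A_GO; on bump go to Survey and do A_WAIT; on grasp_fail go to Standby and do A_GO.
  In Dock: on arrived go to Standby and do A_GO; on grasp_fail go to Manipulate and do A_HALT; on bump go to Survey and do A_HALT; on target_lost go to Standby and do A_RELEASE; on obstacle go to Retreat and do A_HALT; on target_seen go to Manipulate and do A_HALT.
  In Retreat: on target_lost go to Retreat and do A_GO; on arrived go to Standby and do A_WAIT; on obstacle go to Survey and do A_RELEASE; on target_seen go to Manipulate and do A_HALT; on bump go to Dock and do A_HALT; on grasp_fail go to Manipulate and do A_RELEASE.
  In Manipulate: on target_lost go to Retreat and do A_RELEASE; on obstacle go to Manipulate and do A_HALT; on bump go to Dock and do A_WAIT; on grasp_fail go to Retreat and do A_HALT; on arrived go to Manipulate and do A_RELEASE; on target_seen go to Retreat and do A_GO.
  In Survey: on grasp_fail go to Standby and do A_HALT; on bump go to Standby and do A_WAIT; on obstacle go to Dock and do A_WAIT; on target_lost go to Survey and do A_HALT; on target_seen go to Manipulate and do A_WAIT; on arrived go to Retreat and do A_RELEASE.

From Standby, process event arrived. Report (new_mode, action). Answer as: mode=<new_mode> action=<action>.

mode=Dock action=A_WAIT

current mode = Standby; filter table to that mode:
  (Standby, obstacle) → (Survey, A_WAIT)
  (Standby, arrived) → (Dock, A_WAIT)  ← event matches
  (Standby, target_seen) → (Standby, A_RELEASE)
  (Standby, target_lost) → (Manipulate, A_GO)
  (Standby, bump) → (Survey, A_WAIT)
  (Standby, grasp_fail) → (Standby, A_GO)
event = arrived selects (Dock, A_WAIT)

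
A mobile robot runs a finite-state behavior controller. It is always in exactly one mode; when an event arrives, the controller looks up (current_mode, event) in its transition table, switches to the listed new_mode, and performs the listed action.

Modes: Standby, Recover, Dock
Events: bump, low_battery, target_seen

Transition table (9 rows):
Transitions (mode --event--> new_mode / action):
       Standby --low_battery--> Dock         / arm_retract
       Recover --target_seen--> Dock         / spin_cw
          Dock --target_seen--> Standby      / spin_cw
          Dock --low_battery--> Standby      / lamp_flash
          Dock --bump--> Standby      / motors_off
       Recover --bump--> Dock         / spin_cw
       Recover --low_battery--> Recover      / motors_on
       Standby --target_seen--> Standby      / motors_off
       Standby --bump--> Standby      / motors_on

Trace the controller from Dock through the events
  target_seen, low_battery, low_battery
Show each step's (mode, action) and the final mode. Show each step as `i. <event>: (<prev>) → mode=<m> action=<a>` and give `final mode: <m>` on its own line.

1. target_seen: (Dock) → mode=Standby action=spin_cw
2. low_battery: (Standby) → mode=Dock action=arm_retract
3. low_battery: (Dock) → mode=Standby action=lamp_flash

final mode: Standby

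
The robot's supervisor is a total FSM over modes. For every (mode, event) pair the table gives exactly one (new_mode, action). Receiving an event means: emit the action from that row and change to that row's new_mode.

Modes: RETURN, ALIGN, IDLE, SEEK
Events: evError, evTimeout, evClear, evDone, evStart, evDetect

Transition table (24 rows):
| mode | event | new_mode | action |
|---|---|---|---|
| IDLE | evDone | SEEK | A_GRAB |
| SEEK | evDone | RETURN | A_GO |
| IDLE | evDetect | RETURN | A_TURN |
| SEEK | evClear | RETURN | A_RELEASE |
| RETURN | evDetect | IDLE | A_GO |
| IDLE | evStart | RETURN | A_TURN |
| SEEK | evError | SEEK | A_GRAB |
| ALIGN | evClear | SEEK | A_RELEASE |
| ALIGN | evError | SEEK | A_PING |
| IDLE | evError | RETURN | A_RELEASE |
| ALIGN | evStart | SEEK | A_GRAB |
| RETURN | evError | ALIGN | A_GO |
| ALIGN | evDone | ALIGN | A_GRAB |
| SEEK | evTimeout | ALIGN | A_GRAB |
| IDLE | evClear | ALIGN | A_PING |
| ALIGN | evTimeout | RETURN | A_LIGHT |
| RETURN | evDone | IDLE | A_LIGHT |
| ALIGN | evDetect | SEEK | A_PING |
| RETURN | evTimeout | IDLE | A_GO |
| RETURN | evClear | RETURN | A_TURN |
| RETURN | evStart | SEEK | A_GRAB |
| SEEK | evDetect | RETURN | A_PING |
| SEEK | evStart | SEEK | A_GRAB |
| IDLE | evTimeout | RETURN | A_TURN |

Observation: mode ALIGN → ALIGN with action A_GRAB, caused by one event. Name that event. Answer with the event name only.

try evError: (ALIGN, evError) → (SEEK, A_PING)
try evTimeout: (ALIGN, evTimeout) → (RETURN, A_LIGHT)
try evClear: (ALIGN, evClear) → (SEEK, A_RELEASE)
try evDone: (ALIGN, evDone) → (ALIGN, A_GRAB)  ← matches
try evStart: (ALIGN, evStart) → (SEEK, A_GRAB)
try evDetect: (ALIGN, evDetect) → (SEEK, A_PING)

evDone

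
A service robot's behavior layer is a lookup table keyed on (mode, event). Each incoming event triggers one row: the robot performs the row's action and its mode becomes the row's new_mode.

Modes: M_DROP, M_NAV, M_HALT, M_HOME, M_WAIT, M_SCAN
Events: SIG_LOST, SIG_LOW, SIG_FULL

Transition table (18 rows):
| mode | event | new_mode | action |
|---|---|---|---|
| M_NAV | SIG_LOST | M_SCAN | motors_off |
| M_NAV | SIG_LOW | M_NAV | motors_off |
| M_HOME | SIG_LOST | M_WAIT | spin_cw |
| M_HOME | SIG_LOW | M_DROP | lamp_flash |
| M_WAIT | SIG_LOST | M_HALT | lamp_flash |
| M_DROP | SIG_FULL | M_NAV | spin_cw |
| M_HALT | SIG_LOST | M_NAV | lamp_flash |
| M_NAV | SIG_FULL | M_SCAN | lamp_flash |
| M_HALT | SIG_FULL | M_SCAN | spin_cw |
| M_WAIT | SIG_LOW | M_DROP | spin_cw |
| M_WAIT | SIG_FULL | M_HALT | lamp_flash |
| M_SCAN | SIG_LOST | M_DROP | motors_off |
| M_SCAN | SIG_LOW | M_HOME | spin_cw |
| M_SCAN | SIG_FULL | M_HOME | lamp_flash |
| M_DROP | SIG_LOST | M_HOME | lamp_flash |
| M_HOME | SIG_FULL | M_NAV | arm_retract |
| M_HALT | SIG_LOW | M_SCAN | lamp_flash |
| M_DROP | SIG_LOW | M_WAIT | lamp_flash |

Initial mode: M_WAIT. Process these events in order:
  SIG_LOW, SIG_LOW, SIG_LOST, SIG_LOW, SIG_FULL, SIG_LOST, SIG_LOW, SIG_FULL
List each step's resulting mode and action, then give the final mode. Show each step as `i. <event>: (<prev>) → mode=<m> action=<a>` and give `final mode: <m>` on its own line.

1. SIG_LOW: (M_WAIT) → mode=M_DROP action=spin_cw
2. SIG_LOW: (M_DROP) → mode=M_WAIT action=lamp_flash
3. SIG_LOST: (M_WAIT) → mode=M_HALT action=lamp_flash
4. SIG_LOW: (M_HALT) → mode=M_SCAN action=lamp_flash
5. SIG_FULL: (M_SCAN) → mode=M_HOME action=lamp_flash
6. SIG_LOST: (M_HOME) → mode=M_WAIT action=spin_cw
7. SIG_LOW: (M_WAIT) → mode=M_DROP action=spin_cw
8. SIG_FULL: (M_DROP) → mode=M_NAV action=spin_cw

final mode: M_NAV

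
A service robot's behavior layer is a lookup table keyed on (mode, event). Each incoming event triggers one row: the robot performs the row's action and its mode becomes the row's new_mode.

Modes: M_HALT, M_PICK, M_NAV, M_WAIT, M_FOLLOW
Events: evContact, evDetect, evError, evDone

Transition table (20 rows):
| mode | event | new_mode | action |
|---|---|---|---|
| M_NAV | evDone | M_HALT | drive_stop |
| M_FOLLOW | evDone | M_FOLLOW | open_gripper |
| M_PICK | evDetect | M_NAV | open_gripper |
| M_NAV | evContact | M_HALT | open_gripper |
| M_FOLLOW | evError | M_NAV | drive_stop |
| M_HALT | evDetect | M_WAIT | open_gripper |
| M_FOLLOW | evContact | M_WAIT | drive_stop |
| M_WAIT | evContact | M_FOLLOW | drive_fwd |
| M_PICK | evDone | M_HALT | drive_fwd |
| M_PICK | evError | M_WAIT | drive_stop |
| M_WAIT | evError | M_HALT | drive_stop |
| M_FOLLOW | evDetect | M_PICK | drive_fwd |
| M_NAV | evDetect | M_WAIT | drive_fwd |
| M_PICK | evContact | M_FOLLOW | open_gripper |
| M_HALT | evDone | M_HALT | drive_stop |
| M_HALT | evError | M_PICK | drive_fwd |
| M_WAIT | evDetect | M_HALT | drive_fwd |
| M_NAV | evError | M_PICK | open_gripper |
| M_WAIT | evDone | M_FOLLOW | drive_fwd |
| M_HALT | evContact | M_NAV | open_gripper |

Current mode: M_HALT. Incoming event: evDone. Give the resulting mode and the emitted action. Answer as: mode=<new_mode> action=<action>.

mode=M_HALT action=drive_stop

current mode = M_HALT; filter table to that mode:
  (M_HALT, evDetect) → (M_WAIT, open_gripper)
  (M_HALT, evDone) → (M_HALT, drive_stop)  ← event matches
  (M_HALT, evError) → (M_PICK, drive_fwd)
  (M_HALT, evContact) → (M_NAV, open_gripper)
event = evDone selects (M_HALT, drive_stop)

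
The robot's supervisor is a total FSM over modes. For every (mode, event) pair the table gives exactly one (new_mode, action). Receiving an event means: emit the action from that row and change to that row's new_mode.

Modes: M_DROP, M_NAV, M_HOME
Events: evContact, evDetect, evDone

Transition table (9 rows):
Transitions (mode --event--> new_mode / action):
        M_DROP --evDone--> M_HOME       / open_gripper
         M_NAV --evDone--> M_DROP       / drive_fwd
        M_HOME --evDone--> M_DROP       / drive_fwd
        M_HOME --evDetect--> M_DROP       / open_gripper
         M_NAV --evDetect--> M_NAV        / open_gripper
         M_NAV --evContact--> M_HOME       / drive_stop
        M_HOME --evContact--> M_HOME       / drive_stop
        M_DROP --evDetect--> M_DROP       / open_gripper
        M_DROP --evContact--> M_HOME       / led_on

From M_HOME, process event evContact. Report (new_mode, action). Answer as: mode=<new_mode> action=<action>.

current mode = M_HOME; filter table to that mode:
  (M_HOME, evDone) → (M_DROP, drive_fwd)
  (M_HOME, evDetect) → (M_DROP, open_gripper)
  (M_HOME, evContact) → (M_HOME, drive_stop)  ← event matches
event = evContact selects (M_HOME, drive_stop)

mode=M_HOME action=drive_stop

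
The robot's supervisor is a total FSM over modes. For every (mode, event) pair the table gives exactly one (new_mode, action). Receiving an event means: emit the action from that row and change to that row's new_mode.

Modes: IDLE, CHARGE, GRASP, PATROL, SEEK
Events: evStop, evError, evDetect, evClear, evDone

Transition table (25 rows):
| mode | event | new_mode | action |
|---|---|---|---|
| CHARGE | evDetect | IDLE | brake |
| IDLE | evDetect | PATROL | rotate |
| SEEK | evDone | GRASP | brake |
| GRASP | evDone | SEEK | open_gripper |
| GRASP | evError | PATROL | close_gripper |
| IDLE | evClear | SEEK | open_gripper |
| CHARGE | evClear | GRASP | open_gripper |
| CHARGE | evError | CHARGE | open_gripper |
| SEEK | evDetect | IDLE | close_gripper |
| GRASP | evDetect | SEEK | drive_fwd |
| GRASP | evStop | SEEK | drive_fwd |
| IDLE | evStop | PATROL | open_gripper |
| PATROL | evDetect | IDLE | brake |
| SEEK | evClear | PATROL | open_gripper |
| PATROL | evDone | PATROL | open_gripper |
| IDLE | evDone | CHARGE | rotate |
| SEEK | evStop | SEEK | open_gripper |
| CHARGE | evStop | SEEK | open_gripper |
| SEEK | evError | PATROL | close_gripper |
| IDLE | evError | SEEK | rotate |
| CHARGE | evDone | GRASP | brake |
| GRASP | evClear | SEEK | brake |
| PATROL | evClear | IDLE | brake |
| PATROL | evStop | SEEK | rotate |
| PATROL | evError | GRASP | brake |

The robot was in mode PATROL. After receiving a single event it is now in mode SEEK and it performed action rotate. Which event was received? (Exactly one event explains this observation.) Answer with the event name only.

try evStop: (PATROL, evStop) → (SEEK, rotate)  ← matches
try evError: (PATROL, evError) → (GRASP, brake)
try evDetect: (PATROL, evDetect) → (IDLE, brake)
try evClear: (PATROL, evClear) → (IDLE, brake)
try evDone: (PATROL, evDone) → (PATROL, open_gripper)

evStop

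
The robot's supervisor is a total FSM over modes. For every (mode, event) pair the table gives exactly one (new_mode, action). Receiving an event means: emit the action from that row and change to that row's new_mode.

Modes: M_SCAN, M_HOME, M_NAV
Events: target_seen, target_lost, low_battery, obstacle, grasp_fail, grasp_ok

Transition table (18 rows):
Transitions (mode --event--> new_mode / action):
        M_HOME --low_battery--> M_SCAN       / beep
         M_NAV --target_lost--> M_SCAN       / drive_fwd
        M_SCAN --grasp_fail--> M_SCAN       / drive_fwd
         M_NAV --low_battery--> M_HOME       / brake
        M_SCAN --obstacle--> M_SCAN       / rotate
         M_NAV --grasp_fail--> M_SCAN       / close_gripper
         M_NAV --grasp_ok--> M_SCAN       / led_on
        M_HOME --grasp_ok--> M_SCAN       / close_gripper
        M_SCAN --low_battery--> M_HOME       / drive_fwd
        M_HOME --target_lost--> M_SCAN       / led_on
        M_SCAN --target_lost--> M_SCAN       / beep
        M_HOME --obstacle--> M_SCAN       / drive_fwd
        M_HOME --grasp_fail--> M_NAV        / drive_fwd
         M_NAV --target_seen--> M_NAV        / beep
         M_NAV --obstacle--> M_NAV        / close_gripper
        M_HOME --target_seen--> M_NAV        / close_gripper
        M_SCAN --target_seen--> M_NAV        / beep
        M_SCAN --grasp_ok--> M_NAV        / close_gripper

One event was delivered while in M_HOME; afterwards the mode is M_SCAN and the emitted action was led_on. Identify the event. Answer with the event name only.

try target_seen: (M_HOME, target_seen) → (M_NAV, close_gripper)
try target_lost: (M_HOME, target_lost) → (M_SCAN, led_on)  ← matches
try low_battery: (M_HOME, low_battery) → (M_SCAN, beep)
try obstacle: (M_HOME, obstacle) → (M_SCAN, drive_fwd)
try grasp_fail: (M_HOME, grasp_fail) → (M_NAV, drive_fwd)
try grasp_ok: (M_HOME, grasp_ok) → (M_SCAN, close_gripper)

target_lost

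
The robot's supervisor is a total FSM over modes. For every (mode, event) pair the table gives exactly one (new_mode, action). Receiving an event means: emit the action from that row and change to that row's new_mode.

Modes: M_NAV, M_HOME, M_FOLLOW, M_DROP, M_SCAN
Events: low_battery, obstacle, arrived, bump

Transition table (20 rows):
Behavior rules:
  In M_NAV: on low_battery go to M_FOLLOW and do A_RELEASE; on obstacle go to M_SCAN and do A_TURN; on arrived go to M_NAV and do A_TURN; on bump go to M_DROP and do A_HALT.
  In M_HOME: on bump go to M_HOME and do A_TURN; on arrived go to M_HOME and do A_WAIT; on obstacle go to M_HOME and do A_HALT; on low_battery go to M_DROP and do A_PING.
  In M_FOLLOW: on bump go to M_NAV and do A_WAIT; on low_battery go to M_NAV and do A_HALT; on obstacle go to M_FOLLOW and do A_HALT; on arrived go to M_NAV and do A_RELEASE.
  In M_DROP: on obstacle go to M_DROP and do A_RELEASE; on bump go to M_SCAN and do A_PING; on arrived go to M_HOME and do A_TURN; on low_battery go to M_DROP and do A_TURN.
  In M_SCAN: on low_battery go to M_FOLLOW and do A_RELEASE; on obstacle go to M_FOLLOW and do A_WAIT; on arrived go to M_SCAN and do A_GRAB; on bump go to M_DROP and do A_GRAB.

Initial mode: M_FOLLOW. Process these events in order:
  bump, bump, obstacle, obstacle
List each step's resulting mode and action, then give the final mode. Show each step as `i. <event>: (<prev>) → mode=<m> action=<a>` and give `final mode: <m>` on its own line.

1. bump: (M_FOLLOW) → mode=M_NAV action=A_WAIT
2. bump: (M_NAV) → mode=M_DROP action=A_HALT
3. obstacle: (M_DROP) → mode=M_DROP action=A_RELEASE
4. obstacle: (M_DROP) → mode=M_DROP action=A_RELEASE

final mode: M_DROP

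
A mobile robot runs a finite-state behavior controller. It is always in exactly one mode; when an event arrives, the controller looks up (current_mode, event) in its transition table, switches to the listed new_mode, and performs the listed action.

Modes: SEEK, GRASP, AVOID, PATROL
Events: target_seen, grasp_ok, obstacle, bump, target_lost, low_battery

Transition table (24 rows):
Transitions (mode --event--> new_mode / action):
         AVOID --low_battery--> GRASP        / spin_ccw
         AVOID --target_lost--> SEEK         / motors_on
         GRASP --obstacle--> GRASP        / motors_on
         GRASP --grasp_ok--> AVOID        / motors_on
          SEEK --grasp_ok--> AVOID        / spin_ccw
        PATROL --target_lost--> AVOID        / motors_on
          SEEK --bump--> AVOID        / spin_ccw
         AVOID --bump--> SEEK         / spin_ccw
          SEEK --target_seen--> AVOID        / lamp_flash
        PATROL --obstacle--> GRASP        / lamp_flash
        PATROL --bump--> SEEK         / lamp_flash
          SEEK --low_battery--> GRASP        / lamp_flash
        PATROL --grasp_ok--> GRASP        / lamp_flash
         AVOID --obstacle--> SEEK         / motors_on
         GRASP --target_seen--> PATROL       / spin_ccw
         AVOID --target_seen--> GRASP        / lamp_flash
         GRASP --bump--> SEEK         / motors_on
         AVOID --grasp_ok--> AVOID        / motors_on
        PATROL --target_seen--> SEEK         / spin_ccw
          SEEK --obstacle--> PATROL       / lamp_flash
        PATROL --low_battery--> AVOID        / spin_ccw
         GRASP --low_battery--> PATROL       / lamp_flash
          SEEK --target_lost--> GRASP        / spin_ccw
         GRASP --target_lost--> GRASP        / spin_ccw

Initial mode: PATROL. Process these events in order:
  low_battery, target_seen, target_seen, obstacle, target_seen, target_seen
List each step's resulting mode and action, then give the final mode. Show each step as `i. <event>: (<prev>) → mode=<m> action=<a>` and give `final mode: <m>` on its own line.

final mode: SEEK

1. low_battery: (PATROL) → mode=AVOID action=spin_ccw
2. target_seen: (AVOID) → mode=GRASP action=lamp_flash
3. target_seen: (GRASP) → mode=PATROL action=spin_ccw
4. obstacle: (PATROL) → mode=GRASP action=lamp_flash
5. target_seen: (GRASP) → mode=PATROL action=spin_ccw
6. target_seen: (PATROL) → mode=SEEK action=spin_ccw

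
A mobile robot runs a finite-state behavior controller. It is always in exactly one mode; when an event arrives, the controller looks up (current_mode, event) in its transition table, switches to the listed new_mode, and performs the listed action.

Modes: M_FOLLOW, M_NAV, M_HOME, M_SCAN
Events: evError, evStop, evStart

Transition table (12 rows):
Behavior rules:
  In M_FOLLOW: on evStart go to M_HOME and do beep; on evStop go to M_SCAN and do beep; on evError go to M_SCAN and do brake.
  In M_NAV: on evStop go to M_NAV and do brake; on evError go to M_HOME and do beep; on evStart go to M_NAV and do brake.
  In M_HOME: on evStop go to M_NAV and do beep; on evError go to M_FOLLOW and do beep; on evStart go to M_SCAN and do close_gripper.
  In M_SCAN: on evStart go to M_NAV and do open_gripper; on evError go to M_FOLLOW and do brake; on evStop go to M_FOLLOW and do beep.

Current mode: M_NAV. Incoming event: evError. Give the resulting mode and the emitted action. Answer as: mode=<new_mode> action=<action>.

current mode = M_NAV; filter table to that mode:
  (M_NAV, evStop) → (M_NAV, brake)
  (M_NAV, evError) → (M_HOME, beep)  ← event matches
  (M_NAV, evStart) → (M_NAV, brake)
event = evError selects (M_HOME, beep)

mode=M_HOME action=beep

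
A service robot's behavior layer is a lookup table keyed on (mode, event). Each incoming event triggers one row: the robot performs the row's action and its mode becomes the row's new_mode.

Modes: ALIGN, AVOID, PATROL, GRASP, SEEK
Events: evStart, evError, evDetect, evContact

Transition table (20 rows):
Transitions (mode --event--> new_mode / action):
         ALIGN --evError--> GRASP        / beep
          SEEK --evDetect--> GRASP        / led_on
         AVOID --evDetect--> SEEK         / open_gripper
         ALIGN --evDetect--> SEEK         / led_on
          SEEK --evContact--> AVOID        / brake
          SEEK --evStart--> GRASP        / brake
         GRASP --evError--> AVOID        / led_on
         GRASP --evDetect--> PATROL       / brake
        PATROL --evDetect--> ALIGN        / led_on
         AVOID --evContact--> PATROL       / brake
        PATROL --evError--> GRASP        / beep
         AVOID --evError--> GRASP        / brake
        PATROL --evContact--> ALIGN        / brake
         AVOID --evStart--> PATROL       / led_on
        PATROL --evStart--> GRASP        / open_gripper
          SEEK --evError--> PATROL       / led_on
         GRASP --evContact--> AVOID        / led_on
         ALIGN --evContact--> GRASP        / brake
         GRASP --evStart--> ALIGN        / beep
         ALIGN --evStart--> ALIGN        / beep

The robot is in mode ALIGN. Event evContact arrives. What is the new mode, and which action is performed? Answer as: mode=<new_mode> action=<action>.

mode=GRASP action=brake

current mode = ALIGN; filter table to that mode:
  (ALIGN, evError) → (GRASP, beep)
  (ALIGN, evDetect) → (SEEK, led_on)
  (ALIGN, evContact) → (GRASP, brake)  ← event matches
  (ALIGN, evStart) → (ALIGN, beep)
event = evContact selects (GRASP, brake)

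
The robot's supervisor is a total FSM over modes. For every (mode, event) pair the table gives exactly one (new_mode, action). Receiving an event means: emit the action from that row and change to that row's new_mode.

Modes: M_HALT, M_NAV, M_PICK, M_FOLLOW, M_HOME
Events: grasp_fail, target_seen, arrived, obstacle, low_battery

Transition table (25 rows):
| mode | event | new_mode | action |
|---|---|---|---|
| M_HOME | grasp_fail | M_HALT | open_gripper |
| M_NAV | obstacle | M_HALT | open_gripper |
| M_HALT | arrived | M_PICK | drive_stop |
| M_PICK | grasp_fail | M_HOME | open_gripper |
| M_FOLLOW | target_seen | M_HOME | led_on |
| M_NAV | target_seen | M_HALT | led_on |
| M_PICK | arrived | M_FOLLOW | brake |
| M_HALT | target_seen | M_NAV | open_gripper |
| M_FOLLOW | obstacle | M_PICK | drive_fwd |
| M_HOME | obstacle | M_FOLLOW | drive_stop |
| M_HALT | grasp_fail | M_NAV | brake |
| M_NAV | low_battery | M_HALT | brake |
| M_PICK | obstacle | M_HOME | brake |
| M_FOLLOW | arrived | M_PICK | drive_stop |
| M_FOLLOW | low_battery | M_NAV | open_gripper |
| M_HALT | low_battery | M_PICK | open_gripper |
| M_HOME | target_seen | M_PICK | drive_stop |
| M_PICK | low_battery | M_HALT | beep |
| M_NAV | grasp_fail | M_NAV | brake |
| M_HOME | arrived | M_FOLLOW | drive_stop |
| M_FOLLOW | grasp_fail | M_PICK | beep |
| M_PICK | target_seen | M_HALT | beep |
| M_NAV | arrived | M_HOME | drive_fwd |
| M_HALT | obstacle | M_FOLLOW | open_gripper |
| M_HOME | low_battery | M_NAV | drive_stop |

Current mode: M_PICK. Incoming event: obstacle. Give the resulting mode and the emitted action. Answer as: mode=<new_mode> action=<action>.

current mode = M_PICK; filter table to that mode:
  (M_PICK, grasp_fail) → (M_HOME, open_gripper)
  (M_PICK, arrived) → (M_FOLLOW, brake)
  (M_PICK, obstacle) → (M_HOME, brake)  ← event matches
  (M_PICK, low_battery) → (M_HALT, beep)
  (M_PICK, target_seen) → (M_HALT, beep)
event = obstacle selects (M_HOME, brake)

mode=M_HOME action=brake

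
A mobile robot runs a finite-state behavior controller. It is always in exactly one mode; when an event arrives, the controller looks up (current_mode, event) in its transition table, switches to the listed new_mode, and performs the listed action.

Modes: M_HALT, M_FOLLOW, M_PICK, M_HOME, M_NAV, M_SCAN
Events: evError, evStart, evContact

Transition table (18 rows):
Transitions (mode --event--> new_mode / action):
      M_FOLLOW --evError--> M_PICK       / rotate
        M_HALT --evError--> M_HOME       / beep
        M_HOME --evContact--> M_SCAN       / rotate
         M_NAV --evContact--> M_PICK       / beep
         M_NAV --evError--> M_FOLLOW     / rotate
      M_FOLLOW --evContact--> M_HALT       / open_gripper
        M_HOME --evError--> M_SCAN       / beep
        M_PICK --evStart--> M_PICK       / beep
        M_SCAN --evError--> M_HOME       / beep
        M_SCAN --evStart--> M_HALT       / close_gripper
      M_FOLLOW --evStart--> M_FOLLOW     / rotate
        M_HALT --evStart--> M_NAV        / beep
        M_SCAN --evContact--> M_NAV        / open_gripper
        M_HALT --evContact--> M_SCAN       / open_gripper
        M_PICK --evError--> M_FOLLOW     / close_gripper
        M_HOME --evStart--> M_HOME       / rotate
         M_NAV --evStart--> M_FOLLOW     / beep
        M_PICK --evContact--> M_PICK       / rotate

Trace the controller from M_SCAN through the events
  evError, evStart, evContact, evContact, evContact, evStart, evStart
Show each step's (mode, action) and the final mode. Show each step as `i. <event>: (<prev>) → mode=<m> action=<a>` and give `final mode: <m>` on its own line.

final mode: M_PICK

1. evError: (M_SCAN) → mode=M_HOME action=beep
2. evStart: (M_HOME) → mode=M_HOME action=rotate
3. evContact: (M_HOME) → mode=M_SCAN action=rotate
4. evContact: (M_SCAN) → mode=M_NAV action=open_gripper
5. evContact: (M_NAV) → mode=M_PICK action=beep
6. evStart: (M_PICK) → mode=M_PICK action=beep
7. evStart: (M_PICK) → mode=M_PICK action=beep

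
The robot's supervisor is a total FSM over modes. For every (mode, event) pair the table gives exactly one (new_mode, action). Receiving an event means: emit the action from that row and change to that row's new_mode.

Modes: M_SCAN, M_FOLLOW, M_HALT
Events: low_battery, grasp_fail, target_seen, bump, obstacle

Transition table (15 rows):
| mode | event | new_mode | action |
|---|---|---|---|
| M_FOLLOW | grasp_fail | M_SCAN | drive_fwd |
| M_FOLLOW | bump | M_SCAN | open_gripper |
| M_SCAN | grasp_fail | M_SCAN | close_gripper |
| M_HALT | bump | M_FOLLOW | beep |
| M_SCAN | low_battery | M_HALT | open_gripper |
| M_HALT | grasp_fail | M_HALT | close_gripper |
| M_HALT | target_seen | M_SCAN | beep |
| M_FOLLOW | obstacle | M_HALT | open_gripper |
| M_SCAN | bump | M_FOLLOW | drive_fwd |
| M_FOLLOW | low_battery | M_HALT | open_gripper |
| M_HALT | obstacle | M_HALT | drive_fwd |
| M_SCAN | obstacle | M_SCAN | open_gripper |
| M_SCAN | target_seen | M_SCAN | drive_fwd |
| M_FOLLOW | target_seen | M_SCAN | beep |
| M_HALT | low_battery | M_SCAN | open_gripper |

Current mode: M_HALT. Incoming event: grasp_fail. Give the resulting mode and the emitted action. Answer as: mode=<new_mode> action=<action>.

mode=M_HALT action=close_gripper

current mode = M_HALT; filter table to that mode:
  (M_HALT, bump) → (M_FOLLOW, beep)
  (M_HALT, grasp_fail) → (M_HALT, close_gripper)  ← event matches
  (M_HALT, target_seen) → (M_SCAN, beep)
  (M_HALT, obstacle) → (M_HALT, drive_fwd)
  (M_HALT, low_battery) → (M_SCAN, open_gripper)
event = grasp_fail selects (M_HALT, close_gripper)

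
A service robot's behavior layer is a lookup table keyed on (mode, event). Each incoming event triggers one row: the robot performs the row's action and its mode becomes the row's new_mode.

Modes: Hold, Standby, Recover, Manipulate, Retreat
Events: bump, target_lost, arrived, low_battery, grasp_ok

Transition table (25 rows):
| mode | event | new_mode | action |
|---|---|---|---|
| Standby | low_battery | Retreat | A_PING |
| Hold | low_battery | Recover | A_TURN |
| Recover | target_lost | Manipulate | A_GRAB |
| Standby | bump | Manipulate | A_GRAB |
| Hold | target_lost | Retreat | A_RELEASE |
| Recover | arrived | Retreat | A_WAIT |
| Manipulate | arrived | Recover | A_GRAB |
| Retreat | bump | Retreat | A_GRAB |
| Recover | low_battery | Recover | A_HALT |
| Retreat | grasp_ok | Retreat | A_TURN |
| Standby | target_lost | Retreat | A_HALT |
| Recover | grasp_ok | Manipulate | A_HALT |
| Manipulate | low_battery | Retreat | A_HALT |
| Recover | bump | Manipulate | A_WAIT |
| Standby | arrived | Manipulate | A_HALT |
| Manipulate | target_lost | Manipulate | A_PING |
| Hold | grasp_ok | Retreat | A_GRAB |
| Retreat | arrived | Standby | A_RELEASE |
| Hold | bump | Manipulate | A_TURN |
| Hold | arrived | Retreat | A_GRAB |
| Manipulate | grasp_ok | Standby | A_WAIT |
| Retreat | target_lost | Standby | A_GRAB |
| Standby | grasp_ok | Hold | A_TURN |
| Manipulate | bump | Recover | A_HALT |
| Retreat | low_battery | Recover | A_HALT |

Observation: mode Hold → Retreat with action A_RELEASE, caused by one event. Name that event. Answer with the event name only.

try bump: (Hold, bump) → (Manipulate, A_TURN)
try target_lost: (Hold, target_lost) → (Retreat, A_RELEASE)  ← matches
try arrived: (Hold, arrived) → (Retreat, A_GRAB)
try low_battery: (Hold, low_battery) → (Recover, A_TURN)
try grasp_ok: (Hold, grasp_ok) → (Retreat, A_GRAB)

target_lost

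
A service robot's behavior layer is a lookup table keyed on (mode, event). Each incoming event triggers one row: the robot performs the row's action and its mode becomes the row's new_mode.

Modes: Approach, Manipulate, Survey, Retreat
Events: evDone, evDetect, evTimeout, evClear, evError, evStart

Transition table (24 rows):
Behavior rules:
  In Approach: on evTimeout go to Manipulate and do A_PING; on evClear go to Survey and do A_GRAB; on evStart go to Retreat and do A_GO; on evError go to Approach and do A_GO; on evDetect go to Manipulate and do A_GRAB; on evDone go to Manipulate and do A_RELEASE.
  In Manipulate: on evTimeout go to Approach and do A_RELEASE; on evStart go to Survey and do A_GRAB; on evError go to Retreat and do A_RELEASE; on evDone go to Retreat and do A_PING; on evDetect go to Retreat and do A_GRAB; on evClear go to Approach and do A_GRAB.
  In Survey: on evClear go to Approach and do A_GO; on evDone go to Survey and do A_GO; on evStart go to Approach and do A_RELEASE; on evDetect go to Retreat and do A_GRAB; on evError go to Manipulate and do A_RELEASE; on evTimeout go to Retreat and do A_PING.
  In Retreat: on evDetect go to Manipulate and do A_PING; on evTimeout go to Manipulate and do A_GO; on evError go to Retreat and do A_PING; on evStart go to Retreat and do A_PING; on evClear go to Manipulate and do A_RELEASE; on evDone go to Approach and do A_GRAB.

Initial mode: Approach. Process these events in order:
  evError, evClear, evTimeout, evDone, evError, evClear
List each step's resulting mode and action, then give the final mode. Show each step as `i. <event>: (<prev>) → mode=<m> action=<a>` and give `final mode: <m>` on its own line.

final mode: Survey

1. evError: (Approach) → mode=Approach action=A_GO
2. evClear: (Approach) → mode=Survey action=A_GRAB
3. evTimeout: (Survey) → mode=Retreat action=A_PING
4. evDone: (Retreat) → mode=Approach action=A_GRAB
5. evError: (Approach) → mode=Approach action=A_GO
6. evClear: (Approach) → mode=Survey action=A_GRAB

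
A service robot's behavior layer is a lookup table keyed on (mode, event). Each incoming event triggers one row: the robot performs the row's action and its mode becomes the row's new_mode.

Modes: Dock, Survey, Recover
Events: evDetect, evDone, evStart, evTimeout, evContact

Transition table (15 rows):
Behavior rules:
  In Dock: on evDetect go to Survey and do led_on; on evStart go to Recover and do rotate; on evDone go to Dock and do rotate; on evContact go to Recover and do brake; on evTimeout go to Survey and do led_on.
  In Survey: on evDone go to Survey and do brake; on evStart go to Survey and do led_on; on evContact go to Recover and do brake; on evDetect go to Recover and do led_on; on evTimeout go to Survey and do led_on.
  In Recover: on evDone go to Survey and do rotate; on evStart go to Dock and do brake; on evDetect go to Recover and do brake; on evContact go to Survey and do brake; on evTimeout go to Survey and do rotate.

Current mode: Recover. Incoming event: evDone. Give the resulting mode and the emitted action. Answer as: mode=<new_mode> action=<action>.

current mode = Recover; filter table to that mode:
  (Recover, evDone) → (Survey, rotate)  ← event matches
  (Recover, evStart) → (Dock, brake)
  (Recover, evDetect) → (Recover, brake)
  (Recover, evContact) → (Survey, brake)
  (Recover, evTimeout) → (Survey, rotate)
event = evDone selects (Survey, rotate)

mode=Survey action=rotate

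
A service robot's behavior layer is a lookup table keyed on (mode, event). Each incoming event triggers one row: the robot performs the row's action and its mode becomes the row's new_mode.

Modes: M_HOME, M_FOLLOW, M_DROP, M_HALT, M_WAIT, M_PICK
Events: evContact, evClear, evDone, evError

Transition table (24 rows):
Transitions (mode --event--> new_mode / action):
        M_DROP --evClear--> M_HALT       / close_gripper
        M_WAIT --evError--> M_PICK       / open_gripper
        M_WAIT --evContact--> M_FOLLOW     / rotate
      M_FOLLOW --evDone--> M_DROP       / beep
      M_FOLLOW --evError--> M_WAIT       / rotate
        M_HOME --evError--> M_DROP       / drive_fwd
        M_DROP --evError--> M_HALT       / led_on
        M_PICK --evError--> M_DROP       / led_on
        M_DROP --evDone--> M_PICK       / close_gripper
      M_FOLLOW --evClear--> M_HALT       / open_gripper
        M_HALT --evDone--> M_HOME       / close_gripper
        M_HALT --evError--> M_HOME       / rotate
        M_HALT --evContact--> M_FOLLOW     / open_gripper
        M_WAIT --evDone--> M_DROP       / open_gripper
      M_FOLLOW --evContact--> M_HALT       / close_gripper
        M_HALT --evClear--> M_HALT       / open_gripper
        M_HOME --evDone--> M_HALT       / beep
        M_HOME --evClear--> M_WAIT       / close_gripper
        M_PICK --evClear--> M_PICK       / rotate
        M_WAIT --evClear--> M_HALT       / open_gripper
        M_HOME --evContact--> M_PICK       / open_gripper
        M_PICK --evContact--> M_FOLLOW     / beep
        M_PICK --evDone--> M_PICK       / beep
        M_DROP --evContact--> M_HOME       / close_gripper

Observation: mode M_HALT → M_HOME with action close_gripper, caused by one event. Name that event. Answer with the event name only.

try evContact: (M_HALT, evContact) → (M_FOLLOW, open_gripper)
try evClear: (M_HALT, evClear) → (M_HALT, open_gripper)
try evDone: (M_HALT, evDone) → (M_HOME, close_gripper)  ← matches
try evError: (M_HALT, evError) → (M_HOME, rotate)

evDone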